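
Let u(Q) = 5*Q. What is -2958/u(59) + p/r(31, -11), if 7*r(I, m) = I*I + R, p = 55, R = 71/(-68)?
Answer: -185366266/19256715 ≈ -9.6261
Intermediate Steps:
R = -71/68 (R = 71*(-1/68) = -71/68 ≈ -1.0441)
r(I, m) = -71/476 + I²/7 (r(I, m) = (I*I - 71/68)/7 = (I² - 71/68)/7 = (-71/68 + I²)/7 = -71/476 + I²/7)
-2958/u(59) + p/r(31, -11) = -2958/(5*59) + 55/(-71/476 + (⅐)*31²) = -2958/295 + 55/(-71/476 + (⅐)*961) = -2958*1/295 + 55/(-71/476 + 961/7) = -2958/295 + 55/(65277/476) = -2958/295 + 55*(476/65277) = -2958/295 + 26180/65277 = -185366266/19256715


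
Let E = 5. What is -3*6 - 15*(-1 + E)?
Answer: -78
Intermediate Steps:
-3*6 - 15*(-1 + E) = -3*6 - 15*(-1 + 5) = -18 - 15*4 = -18 - 3*20 = -18 - 60 = -78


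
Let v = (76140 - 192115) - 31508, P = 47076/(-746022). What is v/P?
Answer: 18337593771/7846 ≈ 2.3372e+6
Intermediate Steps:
P = -7846/124337 (P = 47076*(-1/746022) = -7846/124337 ≈ -0.063103)
v = -147483 (v = -115975 - 31508 = -147483)
v/P = -147483/(-7846/124337) = -147483*(-124337/7846) = 18337593771/7846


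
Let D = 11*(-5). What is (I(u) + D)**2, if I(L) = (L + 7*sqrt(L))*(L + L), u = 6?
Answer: 42625 + 2856*sqrt(6) ≈ 49621.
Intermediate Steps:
D = -55
I(L) = 2*L*(L + 7*sqrt(L)) (I(L) = (L + 7*sqrt(L))*(2*L) = 2*L*(L + 7*sqrt(L)))
(I(u) + D)**2 = ((2*6**2 + 14*6**(3/2)) - 55)**2 = ((2*36 + 14*(6*sqrt(6))) - 55)**2 = ((72 + 84*sqrt(6)) - 55)**2 = (17 + 84*sqrt(6))**2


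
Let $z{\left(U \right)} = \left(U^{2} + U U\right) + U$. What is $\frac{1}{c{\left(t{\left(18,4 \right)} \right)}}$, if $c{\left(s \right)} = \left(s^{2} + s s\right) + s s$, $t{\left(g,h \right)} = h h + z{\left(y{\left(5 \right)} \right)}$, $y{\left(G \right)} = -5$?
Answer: $\frac{1}{11163} \approx 8.9582 \cdot 10^{-5}$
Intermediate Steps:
$z{\left(U \right)} = U + 2 U^{2}$ ($z{\left(U \right)} = \left(U^{2} + U^{2}\right) + U = 2 U^{2} + U = U + 2 U^{2}$)
$t{\left(g,h \right)} = 45 + h^{2}$ ($t{\left(g,h \right)} = h h - 5 \left(1 + 2 \left(-5\right)\right) = h^{2} - 5 \left(1 - 10\right) = h^{2} - -45 = h^{2} + 45 = 45 + h^{2}$)
$c{\left(s \right)} = 3 s^{2}$ ($c{\left(s \right)} = \left(s^{2} + s^{2}\right) + s^{2} = 2 s^{2} + s^{2} = 3 s^{2}$)
$\frac{1}{c{\left(t{\left(18,4 \right)} \right)}} = \frac{1}{3 \left(45 + 4^{2}\right)^{2}} = \frac{1}{3 \left(45 + 16\right)^{2}} = \frac{1}{3 \cdot 61^{2}} = \frac{1}{3 \cdot 3721} = \frac{1}{11163}$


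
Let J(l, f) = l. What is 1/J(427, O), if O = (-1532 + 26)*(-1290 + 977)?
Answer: 1/427 ≈ 0.0023419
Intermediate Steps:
O = 471378 (O = -1506*(-313) = 471378)
1/J(427, O) = 1/427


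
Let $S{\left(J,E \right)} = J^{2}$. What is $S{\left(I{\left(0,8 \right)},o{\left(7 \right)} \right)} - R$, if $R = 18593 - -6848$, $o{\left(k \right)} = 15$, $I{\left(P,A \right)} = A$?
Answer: $-25377$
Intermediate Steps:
$R = 25441$ ($R = 18593 + 6848 = 25441$)
$S{\left(I{\left(0,8 \right)},o{\left(7 \right)} \right)} - R = 8^{2} - 25441 = 64 - 25441 = -25377$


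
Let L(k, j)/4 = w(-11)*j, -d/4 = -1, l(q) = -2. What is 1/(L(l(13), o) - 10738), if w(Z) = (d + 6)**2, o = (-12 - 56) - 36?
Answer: -1/52338 ≈ -1.9107e-5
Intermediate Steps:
d = 4 (d = -4*(-1) = 4)
o = -104 (o = -68 - 36 = -104)
w(Z) = 100 (w(Z) = (4 + 6)**2 = 10**2 = 100)
L(k, j) = 400*j (L(k, j) = 4*(100*j) = 400*j)
1/(L(l(13), o) - 10738) = 1/(400*(-104) - 10738) = 1/(-41600 - 10738) = 1/(-52338) = -1/52338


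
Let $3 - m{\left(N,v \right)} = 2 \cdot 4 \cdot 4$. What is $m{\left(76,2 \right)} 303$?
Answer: $-8787$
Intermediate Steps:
$m{\left(N,v \right)} = -29$ ($m{\left(N,v \right)} = 3 - 2 \cdot 4 \cdot 4 = 3 - 8 \cdot 4 = 3 - 32 = -29$)
$m{\left(76,2 \right)} 303 = \left(-29\right) 303 = -8787$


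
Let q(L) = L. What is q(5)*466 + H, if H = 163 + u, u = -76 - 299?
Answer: 2118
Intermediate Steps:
u = -375
H = -212 (H = 163 - 375 = -212)
q(5)*466 + H = 5*466 - 212 = 2330 - 212 = 2118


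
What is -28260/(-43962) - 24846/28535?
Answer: -47646792/209075945 ≈ -0.22789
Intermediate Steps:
-28260/(-43962) - 24846/28535 = -28260*(-1/43962) - 24846*1/28535 = 4710/7327 - 24846/28535 = -47646792/209075945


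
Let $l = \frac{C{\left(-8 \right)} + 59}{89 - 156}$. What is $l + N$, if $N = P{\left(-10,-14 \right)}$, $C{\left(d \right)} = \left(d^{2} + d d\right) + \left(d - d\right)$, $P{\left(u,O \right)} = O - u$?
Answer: $- \frac{455}{67} \approx -6.791$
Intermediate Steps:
$C{\left(d \right)} = 2 d^{2}$ ($C{\left(d \right)} = \left(d^{2} + d^{2}\right) + 0 = 2 d^{2} + 0 = 2 d^{2}$)
$l = - \frac{187}{67}$ ($l = \frac{2 \left(-8\right)^{2} + 59}{89 - 156} = \frac{2 \cdot 64 + 59}{-67} = \left(128 + 59\right) \left(- \frac{1}{67}\right) = 187 \left(- \frac{1}{67}\right) = - \frac{187}{67} \approx -2.791$)
$N = -4$ ($N = -14 - -10 = -14 + 10 = -4$)
$l + N = - \frac{187}{67} - 4 = - \frac{455}{67}$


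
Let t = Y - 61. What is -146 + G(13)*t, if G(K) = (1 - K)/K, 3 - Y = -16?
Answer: -1394/13 ≈ -107.23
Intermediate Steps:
Y = 19 (Y = 3 - 1*(-16) = 3 + 16 = 19)
G(K) = (1 - K)/K
t = -42 (t = 19 - 61 = -42)
-146 + G(13)*t = -146 + ((1 - 1*13)/13)*(-42) = -146 + ((1 - 13)/13)*(-42) = -146 + ((1/13)*(-12))*(-42) = -146 - 12/13*(-42) = -146 + 504/13 = -1394/13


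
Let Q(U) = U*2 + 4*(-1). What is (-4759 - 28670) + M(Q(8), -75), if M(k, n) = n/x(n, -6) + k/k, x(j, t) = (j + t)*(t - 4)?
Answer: -1805117/54 ≈ -33428.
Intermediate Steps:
x(j, t) = (-4 + t)*(j + t) (x(j, t) = (j + t)*(-4 + t) = (-4 + t)*(j + t))
Q(U) = -4 + 2*U (Q(U) = 2*U - 4 = -4 + 2*U)
M(k, n) = 1 + n/(60 - 10*n) (M(k, n) = n/((-6)² - 4*n - 4*(-6) + n*(-6)) + k/k = n/(36 - 4*n + 24 - 6*n) + 1 = n/(60 - 10*n) + 1 = 1 + n/(60 - 10*n))
(-4759 - 28670) + M(Q(8), -75) = (-4759 - 28670) + 3*(20 - 3*(-75))/(10*(6 - 1*(-75))) = -33429 + 3*(20 + 225)/(10*(6 + 75)) = -33429 + (3/10)*245/81 = -33429 + (3/10)*(1/81)*245 = -33429 + 49/54 = -1805117/54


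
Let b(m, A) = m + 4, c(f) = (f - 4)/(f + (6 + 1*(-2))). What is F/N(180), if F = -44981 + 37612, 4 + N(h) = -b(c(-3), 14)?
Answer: 7369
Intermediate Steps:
c(f) = (-4 + f)/(4 + f) (c(f) = (-4 + f)/(f + (6 - 2)) = (-4 + f)/(f + 4) = (-4 + f)/(4 + f))
b(m, A) = 4 + m
N(h) = -1 (N(h) = -4 - (4 + (-4 - 3)/(4 - 3)) = -4 - (4 - 7/1) = -4 - (4 + 1*(-7)) = -4 - (4 - 7) = -4 - 1*(-3) = -4 + 3 = -1)
F = -7369
F/N(180) = -7369/(-1) = -7369*(-1) = 7369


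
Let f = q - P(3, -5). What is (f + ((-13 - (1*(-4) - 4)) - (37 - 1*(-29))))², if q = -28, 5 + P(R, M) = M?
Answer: 7921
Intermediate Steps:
P(R, M) = -5 + M
f = -18 (f = -28 - (-5 - 5) = -28 - 1*(-10) = -28 + 10 = -18)
(f + ((-13 - (1*(-4) - 4)) - (37 - 1*(-29))))² = (-18 + ((-13 - (1*(-4) - 4)) - (37 - 1*(-29))))² = (-18 + ((-13 - (-4 - 4)) - (37 + 29)))² = (-18 + ((-13 - 1*(-8)) - 1*66))² = (-18 + ((-13 + 8) - 66))² = (-18 + (-5 - 66))² = (-18 - 71)² = (-89)² = 7921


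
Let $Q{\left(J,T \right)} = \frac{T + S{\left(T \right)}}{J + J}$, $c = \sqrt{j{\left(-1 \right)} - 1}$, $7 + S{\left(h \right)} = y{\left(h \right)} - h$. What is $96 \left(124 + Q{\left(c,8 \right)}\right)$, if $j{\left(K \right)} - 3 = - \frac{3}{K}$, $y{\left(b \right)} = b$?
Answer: $11904 + \frac{48 \sqrt{5}}{5} \approx 11925.0$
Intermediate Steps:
$S{\left(h \right)} = -7$ ($S{\left(h \right)} = -7 + \left(h - h\right) = -7 + 0 = -7$)
$j{\left(K \right)} = 3 - \frac{3}{K}$
$c = \sqrt{5}$ ($c = \sqrt{\left(3 - \frac{3}{-1}\right) - 1} = \sqrt{\left(3 - -3\right) - 1} = \sqrt{\left(3 + 3\right) - 1} = \sqrt{6 - 1} = \sqrt{5} \approx 2.2361$)
$Q{\left(J,T \right)} = \frac{-7 + T}{2 J}$ ($Q{\left(J,T \right)} = \frac{T - 7}{J + J} = \frac{-7 + T}{2 J}$)
$96 \left(124 + Q{\left(c,8 \right)}\right) = 96 \left(124 + \frac{-7 + 8}{2 \sqrt{5}}\right) = 96 \left(124 + \frac{1}{2} \frac{\sqrt{5}}{5} \cdot 1\right) = 96 \left(124 + \frac{\sqrt{5}}{10}\right) = 11904 + \frac{48 \sqrt{5}}{5}$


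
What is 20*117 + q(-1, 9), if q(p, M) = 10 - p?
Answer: 2351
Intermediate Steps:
20*117 + q(-1, 9) = 20*117 + (10 - 1*(-1)) = 2340 + (10 + 1) = 2340 + 11 = 2351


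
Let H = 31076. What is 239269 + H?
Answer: 270345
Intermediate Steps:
239269 + H = 239269 + 31076 = 270345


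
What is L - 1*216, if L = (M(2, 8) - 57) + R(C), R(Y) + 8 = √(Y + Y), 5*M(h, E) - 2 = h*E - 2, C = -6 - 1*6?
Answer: -1389/5 + 2*I*√6 ≈ -277.8 + 4.899*I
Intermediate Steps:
C = -12 (C = -6 - 6 = -12)
M(h, E) = E*h/5 (M(h, E) = ⅖ + (h*E - 2)/5 = ⅖ + (E*h - 2)/5 = ⅖ + (-2 + E*h)/5 = ⅖ + (-⅖ + E*h/5) = E*h/5)
R(Y) = -8 + √2*√Y (R(Y) = -8 + √(Y + Y) = -8 + √(2*Y) = -8 + √2*√Y)
L = -309/5 + 2*I*√6 (L = ((⅕)*8*2 - 57) + (-8 + √2*√(-12)) = (16/5 - 57) + (-8 + √2*(2*I*√3)) = -269/5 + (-8 + 2*I*√6) = -309/5 + 2*I*√6 ≈ -61.8 + 4.899*I)
L - 1*216 = (-309/5 + 2*I*√6) - 1*216 = (-309/5 + 2*I*√6) - 216 = -1389/5 + 2*I*√6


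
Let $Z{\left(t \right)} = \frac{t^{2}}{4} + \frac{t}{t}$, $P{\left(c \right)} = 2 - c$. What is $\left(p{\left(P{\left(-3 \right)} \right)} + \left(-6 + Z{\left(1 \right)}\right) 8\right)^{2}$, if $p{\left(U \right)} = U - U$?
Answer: $1444$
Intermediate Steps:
$Z{\left(t \right)} = 1 + \frac{t^{2}}{4}$ ($Z{\left(t \right)} = t^{2} \cdot \frac{1}{4} + 1 = \frac{t^{2}}{4} + 1 = 1 + \frac{t^{2}}{4}$)
$p{\left(U \right)} = 0$
$\left(p{\left(P{\left(-3 \right)} \right)} + \left(-6 + Z{\left(1 \right)}\right) 8\right)^{2} = \left(0 + \left(-6 + \left(1 + \frac{1^{2}}{4}\right)\right) 8\right)^{2} = \left(0 + \left(-6 + \left(1 + \frac{1}{4} \cdot 1\right)\right) 8\right)^{2} = \left(0 + \left(-6 + \left(1 + \frac{1}{4}\right)\right) 8\right)^{2} = \left(0 + \left(-6 + \frac{5}{4}\right) 8\right)^{2} = \left(0 - 38\right)^{2} = \left(-38\right)^{2} = 1444$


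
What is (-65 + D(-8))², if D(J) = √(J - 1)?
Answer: 4216 - 390*I ≈ 4216.0 - 390.0*I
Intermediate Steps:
D(J) = √(-1 + J)
(-65 + D(-8))² = (-65 + √(-1 - 8))² = (-65 + √(-9))² = (-65 + 3*I)²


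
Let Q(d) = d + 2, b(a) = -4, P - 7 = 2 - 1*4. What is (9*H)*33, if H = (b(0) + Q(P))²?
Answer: 2673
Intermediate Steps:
P = 5 (P = 7 + (2 - 1*4) = 7 + (2 - 4) = 7 - 2 = 5)
Q(d) = 2 + d
H = 9 (H = (-4 + (2 + 5))² = (-4 + 7)² = 3² = 9)
(9*H)*33 = (9*9)*33 = 81*33 = 2673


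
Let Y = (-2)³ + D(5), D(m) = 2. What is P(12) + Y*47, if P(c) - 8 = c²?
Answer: -130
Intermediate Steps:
Y = -6 (Y = (-2)³ + 2 = -8 + 2 = -6)
P(c) = 8 + c²
P(12) + Y*47 = (8 + 12²) - 6*47 = (8 + 144) - 282 = 152 - 282 = -130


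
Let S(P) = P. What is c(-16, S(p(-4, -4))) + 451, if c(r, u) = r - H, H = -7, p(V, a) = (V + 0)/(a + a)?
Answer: 442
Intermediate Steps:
p(V, a) = V/(2*a) (p(V, a) = V/((2*a)) = V*(1/(2*a)) = V/(2*a))
c(r, u) = 7 + r (c(r, u) = r - 1*(-7) = r + 7 = 7 + r)
c(-16, S(p(-4, -4))) + 451 = (7 - 16) + 451 = -9 + 451 = 442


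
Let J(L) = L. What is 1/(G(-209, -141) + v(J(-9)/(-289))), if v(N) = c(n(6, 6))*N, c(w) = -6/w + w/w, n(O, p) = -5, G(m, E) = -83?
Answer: -1445/119836 ≈ -0.012058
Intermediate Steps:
c(w) = 1 - 6/w (c(w) = -6/w + 1 = 1 - 6/w)
v(N) = 11*N/5 (v(N) = ((-6 - 5)/(-5))*N = (-1/5*(-11))*N = 11*N/5)
1/(G(-209, -141) + v(J(-9)/(-289))) = 1/(-83 + 11*(-9/(-289))/5) = 1/(-83 + 11*(-9*(-1/289))/5) = 1/(-83 + (11/5)*(9/289)) = 1/(-83 + 99/1445) = 1/(-119836/1445) = -1445/119836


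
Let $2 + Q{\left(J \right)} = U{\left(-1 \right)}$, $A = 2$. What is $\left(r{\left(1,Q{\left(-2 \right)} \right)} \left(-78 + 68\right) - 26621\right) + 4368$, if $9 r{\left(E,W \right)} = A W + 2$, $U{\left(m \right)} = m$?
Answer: $- \frac{200237}{9} \approx -22249.0$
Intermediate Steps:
$Q{\left(J \right)} = -3$ ($Q{\left(J \right)} = -2 - 1 = -3$)
$r{\left(E,W \right)} = \frac{2}{9} + \frac{2 W}{9}$ ($r{\left(E,W \right)} = \frac{2 W + 2}{9} = \frac{2 + 2 W}{9} = \frac{2}{9} + \frac{2 W}{9}$)
$\left(r{\left(1,Q{\left(-2 \right)} \right)} \left(-78 + 68\right) - 26621\right) + 4368 = \left(\left(\frac{2}{9} + \frac{2}{9} \left(-3\right)\right) \left(-78 + 68\right) - 26621\right) + 4368 = \left(\left(\frac{2}{9} - \frac{2}{3}\right) \left(-10\right) - 26621\right) + 4368 = \left(\left(- \frac{4}{9}\right) \left(-10\right) - 26621\right) + 4368 = \left(\frac{40}{9} - 26621\right) + 4368 = - \frac{239549}{9} + 4368 = - \frac{200237}{9}$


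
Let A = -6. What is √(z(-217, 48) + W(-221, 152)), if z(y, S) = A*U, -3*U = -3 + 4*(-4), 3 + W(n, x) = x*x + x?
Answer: √23215 ≈ 152.36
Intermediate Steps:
W(n, x) = -3 + x + x² (W(n, x) = -3 + (x*x + x) = -3 + (x² + x) = -3 + (x + x²) = -3 + x + x²)
U = 19/3 (U = -(-3 + 4*(-4))/3 = -(-3 - 16)/3 = -⅓*(-19) = 19/3 ≈ 6.3333)
z(y, S) = -38 (z(y, S) = -6*19/3 = -38)
√(z(-217, 48) + W(-221, 152)) = √(-38 + (-3 + 152 + 152²)) = √(-38 + (-3 + 152 + 23104)) = √(-38 + 23253) = √23215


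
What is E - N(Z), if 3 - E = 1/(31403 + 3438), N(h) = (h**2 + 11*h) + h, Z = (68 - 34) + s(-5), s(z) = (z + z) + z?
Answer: -20416827/34841 ≈ -586.00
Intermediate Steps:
s(z) = 3*z (s(z) = 2*z + z = 3*z)
Z = 19 (Z = (68 - 34) + 3*(-5) = 34 - 15 = 19)
N(h) = h**2 + 12*h
E = 104522/34841 (E = 3 - 1/(31403 + 3438) = 3 - 1/34841 = 104522/34841 ≈ 3.0000)
E - N(Z) = 104522/34841 - 19*(12 + 19) = 104522/34841 - 19*31 = 104522/34841 - 1*589 = 104522/34841 - 589 = -20416827/34841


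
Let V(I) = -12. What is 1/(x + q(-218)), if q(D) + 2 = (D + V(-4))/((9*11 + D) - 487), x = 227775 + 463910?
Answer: 303/209580064 ≈ 1.4457e-6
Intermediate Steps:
x = 691685
q(D) = -2 + (-12 + D)/(-388 + D) (q(D) = -2 + (D - 12)/((9*11 + D) - 487) = -2 + (-12 + D)/((99 + D) - 487) = -2 + (-12 + D)/(-388 + D))
1/(x + q(-218)) = 1/(691685 + (764 - 1*(-218))/(-388 - 218)) = 1/(691685 + (764 + 218)/(-606)) = 1/(691685 - 1/606*982) = 1/(691685 - 491/303) = 1/(209580064/303) = 303/209580064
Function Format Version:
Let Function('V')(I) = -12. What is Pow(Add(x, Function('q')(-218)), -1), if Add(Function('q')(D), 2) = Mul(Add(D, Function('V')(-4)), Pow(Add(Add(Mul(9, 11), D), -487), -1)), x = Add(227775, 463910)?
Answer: Rational(303, 209580064) ≈ 1.4457e-6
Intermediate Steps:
x = 691685
Function('q')(D) = Add(-2, Mul(Pow(Add(-388, D), -1), Add(-12, D))) (Function('q')(D) = Add(-2, Mul(Add(D, -12), Pow(Add(Add(Mul(9, 11), D), -487), -1))) = Add(-2, Mul(Add(-12, D), Pow(Add(Add(99, D), -487), -1))) = Add(-2, Mul(Add(-12, D), Pow(Add(-388, D), -1))) = Add(-2, Mul(Pow(Add(-388, D), -1), Add(-12, D))))
Pow(Add(x, Function('q')(-218)), -1) = Pow(Add(691685, Mul(Pow(Add(-388, -218), -1), Add(764, Mul(-1, -218)))), -1) = Pow(Add(691685, Mul(Pow(-606, -1), Add(764, 218))), -1) = Pow(Add(691685, Mul(Rational(-1, 606), 982)), -1) = Pow(Add(691685, Rational(-491, 303)), -1) = Pow(Rational(209580064, 303), -1) = Rational(303, 209580064)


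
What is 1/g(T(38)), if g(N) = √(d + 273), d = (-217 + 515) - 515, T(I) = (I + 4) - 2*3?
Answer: √14/28 ≈ 0.13363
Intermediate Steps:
T(I) = -2 + I (T(I) = (4 + I) - 6 = -2 + I)
d = -217 (d = 298 - 515 = -217)
g(N) = 2*√14 (g(N) = √(-217 + 273) = √56 = 2*√14)
1/g(T(38)) = 1/(2*√14) = √14/28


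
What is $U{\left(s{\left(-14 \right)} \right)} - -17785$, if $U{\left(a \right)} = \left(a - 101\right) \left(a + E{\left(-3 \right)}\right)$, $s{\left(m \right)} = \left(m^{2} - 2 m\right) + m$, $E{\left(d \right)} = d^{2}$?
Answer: $41656$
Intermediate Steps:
$s{\left(m \right)} = m^{2} - m$
$U{\left(a \right)} = \left(-101 + a\right) \left(9 + a\right)$ ($U{\left(a \right)} = \left(a - 101\right) \left(a + \left(-3\right)^{2}\right) = \left(-101 + a\right) \left(a + 9\right) = \left(-101 + a\right) \left(9 + a\right)$)
$U{\left(s{\left(-14 \right)} \right)} - -17785 = \left(-909 + \left(- 14 \left(-1 - 14\right)\right)^{2} - 92 \left(- 14 \left(-1 - 14\right)\right)\right) - -17785 = \left(-909 + \left(\left(-14\right) \left(-15\right)\right)^{2} - 92 \left(\left(-14\right) \left(-15\right)\right)\right) + 17785 = \left(-909 + 210^{2} - 19320\right) + 17785 = \left(-909 + 44100 - 19320\right) + 17785 = 23871 + 17785 = 41656$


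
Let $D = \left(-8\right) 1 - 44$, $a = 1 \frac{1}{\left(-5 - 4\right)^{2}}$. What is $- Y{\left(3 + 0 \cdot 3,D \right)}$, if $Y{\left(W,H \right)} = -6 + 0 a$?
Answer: $6$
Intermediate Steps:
$a = \frac{1}{81}$ ($a = 1 \frac{1}{\left(-9\right)^{2}} = 1 \cdot \frac{1}{81} = \frac{1}{81} \approx 0.012346$)
$D = -52$ ($D = -8 - 44 = -52$)
$Y{\left(W,H \right)} = -6$ ($Y{\left(W,H \right)} = -6 + 0 \cdot \frac{1}{81} = -6 + 0 = -6$)
$- Y{\left(3 + 0 \cdot 3,D \right)} = \left(-1\right) \left(-6\right) = 6$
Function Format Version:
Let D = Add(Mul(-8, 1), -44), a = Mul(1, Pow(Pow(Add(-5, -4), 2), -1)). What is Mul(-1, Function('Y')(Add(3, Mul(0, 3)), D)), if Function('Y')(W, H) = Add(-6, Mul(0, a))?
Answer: 6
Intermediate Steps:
a = Rational(1, 81) (a = Mul(1, Pow(Pow(-9, 2), -1)) = Mul(1, Pow(81, -1)) = Mul(1, Rational(1, 81)) = Rational(1, 81) ≈ 0.012346)
D = -52 (D = Add(-8, -44) = -52)
Function('Y')(W, H) = -6 (Function('Y')(W, H) = Add(-6, Mul(0, Rational(1, 81))) = Add(-6, 0) = -6)
Mul(-1, Function('Y')(Add(3, Mul(0, 3)), D)) = Mul(-1, -6) = 6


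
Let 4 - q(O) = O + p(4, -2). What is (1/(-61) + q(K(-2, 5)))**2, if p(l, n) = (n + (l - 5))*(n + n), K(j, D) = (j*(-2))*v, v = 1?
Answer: 537289/3721 ≈ 144.39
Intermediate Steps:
K(j, D) = -2*j (K(j, D) = (j*(-2))*1 = -2*j*1 = -2*j)
p(l, n) = 2*n*(-5 + l + n) (p(l, n) = (n + (-5 + l))*(2*n) = (-5 + l + n)*(2*n) = 2*n*(-5 + l + n))
q(O) = -8 - O (q(O) = 4 - (O + 2*(-2)*(-5 + 4 - 2)) = 4 - (O + 2*(-2)*(-3)) = 4 - (O + 12) = 4 - (12 + O) = 4 + (-12 - O) = -8 - O)
(1/(-61) + q(K(-2, 5)))**2 = (1/(-61) + (-8 - (-2)*(-2)))**2 = (-1/61 + (-8 - 1*4))**2 = (-1/61 + (-8 - 4))**2 = (-1/61 - 12)**2 = (-733/61)**2 = 537289/3721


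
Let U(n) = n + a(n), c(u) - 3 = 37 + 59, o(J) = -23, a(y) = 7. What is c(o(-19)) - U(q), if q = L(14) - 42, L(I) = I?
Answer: 120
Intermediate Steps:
c(u) = 99 (c(u) = 3 + (37 + 59) = 3 + 96 = 99)
q = -28 (q = 14 - 42 = -28)
U(n) = 7 + n (U(n) = n + 7 = 7 + n)
c(o(-19)) - U(q) = 99 - (7 - 28) = 99 - 1*(-21) = 99 + 21 = 120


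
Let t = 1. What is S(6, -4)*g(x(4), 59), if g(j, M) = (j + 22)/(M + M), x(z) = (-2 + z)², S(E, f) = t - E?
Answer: -65/59 ≈ -1.1017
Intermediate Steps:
S(E, f) = 1 - E
g(j, M) = (22 + j)/(2*M) (g(j, M) = (22 + j)/((2*M)) = (22 + j)*(1/(2*M)) = (22 + j)/(2*M))
S(6, -4)*g(x(4), 59) = (1 - 1*6)*((½)*(22 + (-2 + 4)²)/59) = (1 - 6)*((½)*(1/59)*(22 + 2²)) = -5*(22 + 4)/(2*59) = -5*26/(2*59) = -5*13/59 = -65/59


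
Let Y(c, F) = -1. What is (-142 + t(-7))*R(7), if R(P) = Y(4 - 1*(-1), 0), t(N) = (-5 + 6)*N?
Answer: 149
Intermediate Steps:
t(N) = N (t(N) = 1*N = N)
R(P) = -1
(-142 + t(-7))*R(7) = (-142 - 7)*(-1) = -149*(-1) = 149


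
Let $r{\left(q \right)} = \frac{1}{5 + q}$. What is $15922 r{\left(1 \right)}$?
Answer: $\frac{7961}{3} \approx 2653.7$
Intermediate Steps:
$15922 r{\left(1 \right)} = \frac{15922}{5 + 1} = \frac{15922}{6} = 15922 \cdot \frac{1}{6} = \frac{7961}{3}$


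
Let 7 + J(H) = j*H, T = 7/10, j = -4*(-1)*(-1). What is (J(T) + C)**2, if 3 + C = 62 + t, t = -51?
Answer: 81/25 ≈ 3.2400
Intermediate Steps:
j = -4 (j = 4*(-1) = -4)
C = 8 (C = -3 + (62 - 51) = -3 + 11 = 8)
T = 7/10 (T = 7*(1/10) = 7/10 ≈ 0.70000)
J(H) = -7 - 4*H
(J(T) + C)**2 = ((-7 - 4*7/10) + 8)**2 = ((-7 - 14/5) + 8)**2 = (-49/5 + 8)**2 = (-9/5)**2 = 81/25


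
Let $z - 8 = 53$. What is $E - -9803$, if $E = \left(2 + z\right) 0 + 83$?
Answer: $9886$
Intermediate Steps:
$z = 61$ ($z = 8 + 53 = 61$)
$E = 83$ ($E = \left(2 + 61\right) 0 + 83 = 63 \cdot 0 + 83 = 0 + 83 = 83$)
$E - -9803 = 83 - -9803 = 83 + 9803 = 9886$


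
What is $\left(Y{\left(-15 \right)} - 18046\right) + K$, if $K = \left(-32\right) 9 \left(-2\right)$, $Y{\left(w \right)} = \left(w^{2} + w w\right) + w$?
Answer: $-17035$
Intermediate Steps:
$Y{\left(w \right)} = w + 2 w^{2}$ ($Y{\left(w \right)} = \left(w^{2} + w^{2}\right) + w = 2 w^{2} + w = w + 2 w^{2}$)
$K = 576$ ($K = \left(-288\right) \left(-2\right) = 576$)
$\left(Y{\left(-15 \right)} - 18046\right) + K = \left(- 15 \left(1 + 2 \left(-15\right)\right) - 18046\right) + 576 = \left(- 15 \left(1 - 30\right) - 18046\right) + 576 = \left(\left(-15\right) \left(-29\right) - 18046\right) + 576 = \left(435 - 18046\right) + 576 = -17611 + 576 = -17035$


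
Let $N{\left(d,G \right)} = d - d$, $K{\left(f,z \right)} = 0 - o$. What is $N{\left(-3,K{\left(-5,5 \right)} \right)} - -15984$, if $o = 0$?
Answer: $15984$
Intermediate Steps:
$K{\left(f,z \right)} = 0$ ($K{\left(f,z \right)} = 0 - 0 = 0 + 0 = 0$)
$N{\left(d,G \right)} = 0$
$N{\left(-3,K{\left(-5,5 \right)} \right)} - -15984 = 0 - -15984 = 0 + 15984 = 15984$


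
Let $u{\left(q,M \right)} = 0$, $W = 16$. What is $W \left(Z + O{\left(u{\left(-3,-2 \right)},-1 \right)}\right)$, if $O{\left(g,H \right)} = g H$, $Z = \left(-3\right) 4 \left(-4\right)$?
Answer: $768$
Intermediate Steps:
$Z = 48$ ($Z = \left(-12\right) \left(-4\right) = 48$)
$O{\left(g,H \right)} = H g$
$W \left(Z + O{\left(u{\left(-3,-2 \right)},-1 \right)}\right) = 16 \left(48 - 0\right) = 16 \left(48 + 0\right) = 16 \cdot 48 = 768$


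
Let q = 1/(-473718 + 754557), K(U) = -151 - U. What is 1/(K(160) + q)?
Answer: -280839/87340928 ≈ -0.0032154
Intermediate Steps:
q = 1/280839 ≈ 3.5608e-6
1/(K(160) + q) = 1/((-151 - 1*160) + 1/280839) = 1/((-151 - 160) + 1/280839) = 1/(-311 + 1/280839) = 1/(-87340928/280839) = -280839/87340928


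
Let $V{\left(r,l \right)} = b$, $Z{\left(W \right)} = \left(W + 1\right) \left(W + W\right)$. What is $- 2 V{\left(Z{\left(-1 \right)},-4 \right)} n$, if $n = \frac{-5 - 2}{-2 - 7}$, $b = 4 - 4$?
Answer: $0$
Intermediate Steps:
$b = 0$ ($b = 4 - 4 = 0$)
$Z{\left(W \right)} = 2 W \left(1 + W\right)$ ($Z{\left(W \right)} = \left(1 + W\right) 2 W = 2 W \left(1 + W\right)$)
$V{\left(r,l \right)} = 0$
$n = \frac{7}{9}$ ($n = \frac{-5 - 2}{-9} = \left(-7\right) \left(- \frac{1}{9}\right) = \frac{7}{9} \approx 0.77778$)
$- 2 V{\left(Z{\left(-1 \right)},-4 \right)} n = \left(-2\right) 0 \cdot \frac{7}{9} = 0 \cdot \frac{7}{9} = 0$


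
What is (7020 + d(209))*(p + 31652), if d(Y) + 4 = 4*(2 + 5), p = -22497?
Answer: 64487820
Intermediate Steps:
d(Y) = 24 (d(Y) = -4 + 4*(2 + 5) = -4 + 4*7 = -4 + 28 = 24)
(7020 + d(209))*(p + 31652) = (7020 + 24)*(-22497 + 31652) = 7044*9155 = 64487820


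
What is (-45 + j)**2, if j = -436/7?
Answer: 564001/49 ≈ 11510.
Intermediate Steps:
j = -436/7 (j = -436*1/7 = -436/7 ≈ -62.286)
(-45 + j)**2 = (-45 - 436/7)**2 = (-751/7)**2 = 564001/49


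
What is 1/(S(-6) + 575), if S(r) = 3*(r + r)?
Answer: 1/539 ≈ 0.0018553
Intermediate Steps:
S(r) = 6*r (S(r) = 3*(2*r) = 6*r)
1/(S(-6) + 575) = 1/(6*(-6) + 575) = 1/(-36 + 575) = 1/539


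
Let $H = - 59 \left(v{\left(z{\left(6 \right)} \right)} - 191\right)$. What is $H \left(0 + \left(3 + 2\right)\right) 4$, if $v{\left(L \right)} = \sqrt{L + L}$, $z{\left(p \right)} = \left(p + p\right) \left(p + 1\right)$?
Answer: $225380 - 2360 \sqrt{42} \approx 2.1009 \cdot 10^{5}$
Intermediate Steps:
$z{\left(p \right)} = 2 p \left(1 + p\right)$
$v{\left(L \right)} = \sqrt{2} \sqrt{L}$ ($v{\left(L \right)} = \sqrt{2 L} = \sqrt{2} \sqrt{L}$)
$H = 11269 - 118 \sqrt{42}$ ($H = - 59 \left(\sqrt{2} \sqrt{2 \cdot 6 \left(1 + 6\right)} - 191\right) = - 59 \left(\sqrt{2} \sqrt{2 \cdot 6 \cdot 7} - 191\right) = - 59 \left(\sqrt{2} \sqrt{84} - 191\right) = - 59 \left(\sqrt{2} \cdot 2 \sqrt{21} - 191\right) = - 59 \left(2 \sqrt{42} - 191\right) = - 59 \left(-191 + 2 \sqrt{42}\right) = 11269 - 118 \sqrt{42} \approx 10504.0$)
$H \left(0 + \left(3 + 2\right)\right) 4 = \left(11269 - 118 \sqrt{42}\right) \left(0 + \left(3 + 2\right)\right) 4 = \left(11269 - 118 \sqrt{42}\right) \left(0 + 5\right) 4 = \left(11269 - 118 \sqrt{42}\right) 5 \cdot 4 = \left(11269 - 118 \sqrt{42}\right) 20 = 225380 - 2360 \sqrt{42}$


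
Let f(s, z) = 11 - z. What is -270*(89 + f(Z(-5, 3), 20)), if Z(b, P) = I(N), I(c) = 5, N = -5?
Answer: -21600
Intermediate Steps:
Z(b, P) = 5
-270*(89 + f(Z(-5, 3), 20)) = -270*(89 + (11 - 1*20)) = -270*(89 + (11 - 20)) = -270*(89 - 9) = -270*80 = -21600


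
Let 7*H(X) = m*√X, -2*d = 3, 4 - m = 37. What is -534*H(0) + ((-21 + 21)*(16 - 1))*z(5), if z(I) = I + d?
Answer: 0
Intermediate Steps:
m = -33 (m = 4 - 1*37 = 4 - 37 = -33)
d = -3/2 (d = -½*3 = -3/2 ≈ -1.5000)
H(X) = -33*√X/7 (H(X) = (-33*√X)/7 = -33*√X/7)
z(I) = -3/2 + I (z(I) = I - 3/2 = -3/2 + I)
-534*H(0) + ((-21 + 21)*(16 - 1))*z(5) = -(-17622)*√0/7 + ((-21 + 21)*(16 - 1))*(-3/2 + 5) = -(-17622)*0/7 + (0*15)*(7/2) = -534*0 + 0*(7/2) = 0 + 0 = 0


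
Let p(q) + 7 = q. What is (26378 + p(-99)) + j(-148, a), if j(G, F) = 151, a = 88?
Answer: 26423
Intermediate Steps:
p(q) = -7 + q
(26378 + p(-99)) + j(-148, a) = (26378 + (-7 - 99)) + 151 = (26378 - 106) + 151 = 26272 + 151 = 26423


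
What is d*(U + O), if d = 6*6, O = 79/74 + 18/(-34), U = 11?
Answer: 261270/629 ≈ 415.37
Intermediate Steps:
O = 677/1258 (O = 79*(1/74) + 18*(-1/34) = 79/74 - 9/17 = 677/1258 ≈ 0.53816)
d = 36
d*(U + O) = 36*(11 + 677/1258) = 36*(14515/1258) = 261270/629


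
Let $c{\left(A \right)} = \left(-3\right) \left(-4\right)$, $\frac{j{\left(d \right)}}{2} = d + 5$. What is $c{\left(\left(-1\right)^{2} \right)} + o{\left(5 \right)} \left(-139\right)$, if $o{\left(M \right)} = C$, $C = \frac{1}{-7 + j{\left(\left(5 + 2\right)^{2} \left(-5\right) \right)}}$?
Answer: $\frac{5983}{487} \approx 12.285$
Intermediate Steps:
$j{\left(d \right)} = 10 + 2 d$ ($j{\left(d \right)} = 2 \left(d + 5\right) = 2 \left(5 + d\right) = 10 + 2 d$)
$c{\left(A \right)} = 12$
$C = - \frac{1}{487}$ ($C = \frac{1}{-7 + \left(10 + 2 \left(5 + 2\right)^{2} \left(-5\right)\right)} = \frac{1}{-7 + \left(10 + 2 \cdot 7^{2} \left(-5\right)\right)} = \frac{1}{-7 + \left(10 + 2 \cdot 49 \left(-5\right)\right)} = \frac{1}{-7 + \left(10 + 2 \left(-245\right)\right)} = \frac{1}{-7 + \left(10 - 490\right)} = \frac{1}{-7 - 480} = \frac{1}{-487} = - \frac{1}{487} \approx -0.0020534$)
$o{\left(M \right)} = - \frac{1}{487}$
$c{\left(\left(-1\right)^{2} \right)} + o{\left(5 \right)} \left(-139\right) = 12 - - \frac{139}{487} = 12 + \frac{139}{487} = \frac{5983}{487}$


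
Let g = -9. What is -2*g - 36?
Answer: -18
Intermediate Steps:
-2*g - 36 = -2*(-9) - 36 = 18 - 36 = -18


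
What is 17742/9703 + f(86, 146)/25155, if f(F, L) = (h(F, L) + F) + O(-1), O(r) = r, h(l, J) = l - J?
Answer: 89308517/48815793 ≈ 1.8295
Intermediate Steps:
f(F, L) = -1 - L + 2*F (f(F, L) = ((F - L) + F) - 1 = (-L + 2*F) - 1 = -1 - L + 2*F)
17742/9703 + f(86, 146)/25155 = 17742/9703 + (-1 - 1*146 + 2*86)/25155 = 17742*(1/9703) + (-1 - 146 + 172)*(1/25155) = 17742/9703 + 25*(1/25155) = 17742/9703 + 5/5031 = 89308517/48815793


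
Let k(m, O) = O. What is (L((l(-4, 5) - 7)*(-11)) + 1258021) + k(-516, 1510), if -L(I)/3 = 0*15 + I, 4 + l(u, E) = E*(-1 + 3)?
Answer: 1259498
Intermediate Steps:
l(u, E) = -4 + 2*E (l(u, E) = -4 + E*(-1 + 3) = -4 + E*2 = -4 + 2*E)
L(I) = -3*I (L(I) = -3*(0*15 + I) = -3*(0 + I) = -3*I)
(L((l(-4, 5) - 7)*(-11)) + 1258021) + k(-516, 1510) = (-3*((-4 + 2*5) - 7)*(-11) + 1258021) + 1510 = (-3*((-4 + 10) - 7)*(-11) + 1258021) + 1510 = (-3*(6 - 7)*(-11) + 1258021) + 1510 = (-(-3)*(-11) + 1258021) + 1510 = (-3*11 + 1258021) + 1510 = (-33 + 1258021) + 1510 = 1257988 + 1510 = 1259498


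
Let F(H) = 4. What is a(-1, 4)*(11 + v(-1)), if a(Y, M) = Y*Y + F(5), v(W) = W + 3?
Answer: 65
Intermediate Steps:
v(W) = 3 + W
a(Y, M) = 4 + Y**2 (a(Y, M) = Y*Y + 4 = Y**2 + 4 = 4 + Y**2)
a(-1, 4)*(11 + v(-1)) = (4 + (-1)**2)*(11 + (3 - 1)) = (4 + 1)*(11 + 2) = 5*13 = 65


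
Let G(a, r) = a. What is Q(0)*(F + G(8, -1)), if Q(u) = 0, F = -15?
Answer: 0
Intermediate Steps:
Q(0)*(F + G(8, -1)) = 0*(-15 + 8) = 0*(-7) = 0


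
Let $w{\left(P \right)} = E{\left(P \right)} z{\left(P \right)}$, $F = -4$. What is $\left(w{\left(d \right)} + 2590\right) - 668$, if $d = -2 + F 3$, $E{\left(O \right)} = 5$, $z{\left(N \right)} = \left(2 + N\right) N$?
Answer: $2762$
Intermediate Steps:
$z{\left(N \right)} = N \left(2 + N\right)$
$d = -14$ ($d = -2 - 12 = -14$)
$w{\left(P \right)} = 5 P \left(2 + P\right)$
$\left(w{\left(d \right)} + 2590\right) - 668 = \left(5 \left(-14\right) \left(2 - 14\right) + 2590\right) - 668 = \left(5 \left(-14\right) \left(-12\right) + 2590\right) - 668 = \left(840 + 2590\right) - 668 = 3430 - 668 = 2762$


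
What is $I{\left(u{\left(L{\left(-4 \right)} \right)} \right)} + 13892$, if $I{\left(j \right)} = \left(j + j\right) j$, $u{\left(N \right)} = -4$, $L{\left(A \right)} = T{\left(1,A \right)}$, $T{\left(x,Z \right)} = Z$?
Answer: $13924$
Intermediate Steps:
$L{\left(A \right)} = A$
$I{\left(j \right)} = 2 j^{2}$ ($I{\left(j \right)} = 2 j j = 2 j^{2}$)
$I{\left(u{\left(L{\left(-4 \right)} \right)} \right)} + 13892 = 2 \left(-4\right)^{2} + 13892 = 2 \cdot 16 + 13892 = 32 + 13892 = 13924$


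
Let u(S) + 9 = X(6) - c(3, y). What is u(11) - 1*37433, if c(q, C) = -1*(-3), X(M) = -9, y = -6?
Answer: -37454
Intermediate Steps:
c(q, C) = 3
u(S) = -21 (u(S) = -9 + (-9 - 1*3) = -9 + (-9 - 3) = -9 - 12 = -21)
u(11) - 1*37433 = -21 - 1*37433 = -21 - 37433 = -37454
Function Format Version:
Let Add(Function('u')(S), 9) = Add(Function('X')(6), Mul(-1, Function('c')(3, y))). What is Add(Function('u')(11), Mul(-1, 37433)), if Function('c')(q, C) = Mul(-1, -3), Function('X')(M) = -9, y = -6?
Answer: -37454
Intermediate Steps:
Function('c')(q, C) = 3
Function('u')(S) = -21 (Function('u')(S) = Add(-9, Add(-9, Mul(-1, 3))) = Add(-9, Add(-9, -3)) = Add(-9, -12) = -21)
Add(Function('u')(11), Mul(-1, 37433)) = Add(-21, Mul(-1, 37433)) = Add(-21, -37433) = -37454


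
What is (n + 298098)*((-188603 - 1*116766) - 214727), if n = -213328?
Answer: -44088537920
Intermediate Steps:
(n + 298098)*((-188603 - 1*116766) - 214727) = (-213328 + 298098)*((-188603 - 1*116766) - 214727) = 84770*((-188603 - 116766) - 214727) = 84770*(-305369 - 214727) = 84770*(-520096) = -44088537920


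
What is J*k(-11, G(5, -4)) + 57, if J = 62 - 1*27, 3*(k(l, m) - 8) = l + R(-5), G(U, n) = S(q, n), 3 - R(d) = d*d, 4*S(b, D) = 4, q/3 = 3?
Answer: -48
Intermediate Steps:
q = 9 (q = 3*3 = 9)
S(b, D) = 1 (S(b, D) = (¼)*4 = 1)
R(d) = 3 - d² (R(d) = 3 - d*d = 3 - d²)
G(U, n) = 1
k(l, m) = ⅔ + l/3 (k(l, m) = 8 + (l + (3 - 1*(-5)²))/3 = 8 + (l + (3 - 1*25))/3 = 8 + (l + (3 - 25))/3 = 8 + (l - 22)/3 = 8 + (-22 + l)/3 = 8 + (-22/3 + l/3) = ⅔ + l/3)
J = 35 (J = 62 - 27 = 35)
J*k(-11, G(5, -4)) + 57 = 35*(⅔ + (⅓)*(-11)) + 57 = 35*(⅔ - 11/3) + 57 = 35*(-3) + 57 = -105 + 57 = -48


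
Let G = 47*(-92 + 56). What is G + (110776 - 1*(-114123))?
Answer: 223207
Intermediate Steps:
G = -1692 (G = 47*(-36) = -1692)
G + (110776 - 1*(-114123)) = -1692 + (110776 - 1*(-114123)) = -1692 + (110776 + 114123) = -1692 + 224899 = 223207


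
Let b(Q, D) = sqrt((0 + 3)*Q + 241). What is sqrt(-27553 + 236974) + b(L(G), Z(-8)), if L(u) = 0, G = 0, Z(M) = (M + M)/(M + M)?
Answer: sqrt(241) + 3*sqrt(23269) ≈ 473.15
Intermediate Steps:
Z(M) = 1 (Z(M) = (2*M)/((2*M)) = (2*M)*(1/(2*M)) = 1)
b(Q, D) = sqrt(241 + 3*Q) (b(Q, D) = sqrt(3*Q + 241) = sqrt(241 + 3*Q))
sqrt(-27553 + 236974) + b(L(G), Z(-8)) = sqrt(-27553 + 236974) + sqrt(241 + 3*0) = sqrt(209421) + sqrt(241 + 0) = 3*sqrt(23269) + sqrt(241) = sqrt(241) + 3*sqrt(23269)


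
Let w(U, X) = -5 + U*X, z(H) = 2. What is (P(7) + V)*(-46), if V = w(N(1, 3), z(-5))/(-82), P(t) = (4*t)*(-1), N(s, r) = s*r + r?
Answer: 52969/41 ≈ 1291.9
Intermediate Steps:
N(s, r) = r + r*s (N(s, r) = r*s + r = r + r*s)
P(t) = -4*t
V = -7/82 (V = (-5 + (3*(1 + 1))*2)/(-82) = (-5 + (3*2)*2)*(-1/82) = (-5 + 6*2)*(-1/82) = (-5 + 12)*(-1/82) = 7*(-1/82) = -7/82 ≈ -0.085366)
(P(7) + V)*(-46) = (-4*7 - 7/82)*(-46) = (-28 - 7/82)*(-46) = -2303/82*(-46) = 52969/41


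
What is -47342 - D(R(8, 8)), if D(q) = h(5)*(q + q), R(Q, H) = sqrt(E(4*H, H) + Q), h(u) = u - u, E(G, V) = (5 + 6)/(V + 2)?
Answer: -47342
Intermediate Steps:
E(G, V) = 11/(2 + V)
h(u) = 0
R(Q, H) = sqrt(Q + 11/(2 + H)) (R(Q, H) = sqrt(11/(2 + H) + Q) = sqrt(Q + 11/(2 + H)))
D(q) = 0 (D(q) = 0*(q + q) = 0*(2*q) = 0)
-47342 - D(R(8, 8)) = -47342 - 1*0 = -47342 + 0 = -47342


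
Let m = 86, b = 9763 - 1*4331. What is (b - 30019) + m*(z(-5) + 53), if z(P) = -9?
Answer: -20803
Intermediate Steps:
b = 5432 (b = 9763 - 4331 = 5432)
(b - 30019) + m*(z(-5) + 53) = (5432 - 30019) + 86*(-9 + 53) = -24587 + 86*44 = -24587 + 3784 = -20803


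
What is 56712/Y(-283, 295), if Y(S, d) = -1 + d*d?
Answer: 2363/3626 ≈ 0.65168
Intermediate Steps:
Y(S, d) = -1 + d²
56712/Y(-283, 295) = 56712/(-1 + 295²) = 56712/(-1 + 87025) = 56712/87024 = 56712*(1/87024) = 2363/3626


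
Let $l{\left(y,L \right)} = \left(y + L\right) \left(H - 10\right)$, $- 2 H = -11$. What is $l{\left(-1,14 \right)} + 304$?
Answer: $\frac{491}{2} \approx 245.5$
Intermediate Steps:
$H = \frac{11}{2}$ ($H = \left(- \frac{1}{2}\right) \left(-11\right) = \frac{11}{2} \approx 5.5$)
$l{\left(y,L \right)} = - \frac{9 L}{2} - \frac{9 y}{2}$ ($l{\left(y,L \right)} = \left(y + L\right) \left(\frac{11}{2} - 10\right) = \left(L + y\right) \left(- \frac{9}{2}\right) = - \frac{9 L}{2} - \frac{9 y}{2}$)
$l{\left(-1,14 \right)} + 304 = \left(\left(- \frac{9}{2}\right) 14 - - \frac{9}{2}\right) + 304 = \left(-63 + \frac{9}{2}\right) + 304 = - \frac{117}{2} + 304 = \frac{491}{2}$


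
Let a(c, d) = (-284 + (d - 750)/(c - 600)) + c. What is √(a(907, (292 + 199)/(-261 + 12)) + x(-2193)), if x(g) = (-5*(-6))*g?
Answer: I*√380819779334346/76443 ≈ 255.28*I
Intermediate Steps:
a(c, d) = -284 + c + (-750 + d)/(-600 + c) (a(c, d) = (-284 + (-750 + d)/(-600 + c)) + c = -284 + c + (-750 + d)/(-600 + c))
x(g) = 30*g
√(a(907, (292 + 199)/(-261 + 12)) + x(-2193)) = √((169650 + (292 + 199)/(-261 + 12) + 907² - 884*907)/(-600 + 907) + 30*(-2193)) = √((169650 + 491/(-249) + 822649 - 801788)/307 - 65790) = √((169650 + 491*(-1/249) + 822649 - 801788)/307 - 65790) = √((169650 - 491/249 + 822649 - 801788)/307 - 65790) = √((1/307)*(47436748/249) - 65790) = √(47436748/76443 - 65790) = √(-4981748222/76443) = I*√380819779334346/76443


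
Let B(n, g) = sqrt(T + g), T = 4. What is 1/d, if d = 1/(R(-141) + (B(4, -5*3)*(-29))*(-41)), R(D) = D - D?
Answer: 1189*I*sqrt(11) ≈ 3943.5*I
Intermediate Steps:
R(D) = 0
B(n, g) = sqrt(4 + g)
d = -I*sqrt(11)/13079 (d = 1/(0 + (sqrt(4 - 5*3)*(-29))*(-41)) = 1/(0 + (sqrt(4 - 15)*(-29))*(-41)) = 1/(0 + (sqrt(-11)*(-29))*(-41)) = 1/(0 + ((I*sqrt(11))*(-29))*(-41)) = 1/(0 - 29*I*sqrt(11)*(-41)) = 1/(0 + 1189*I*sqrt(11)) = 1/(1189*I*sqrt(11)) = -I*sqrt(11)/13079 ≈ -0.00025358*I)
1/d = 1/(-I*sqrt(11)/13079) = 1189*I*sqrt(11)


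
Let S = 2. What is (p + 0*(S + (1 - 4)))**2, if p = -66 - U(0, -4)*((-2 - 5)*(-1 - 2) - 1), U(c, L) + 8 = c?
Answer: 8836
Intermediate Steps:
U(c, L) = -8 + c
p = 94 (p = -66 - (-8 + 0)*((-2 - 5)*(-1 - 2) - 1) = -66 - (-8)*(-7*(-3) - 1) = -66 - (-8)*(21 - 1) = -66 - (-8)*20 = -66 - 1*(-160) = -66 + 160 = 94)
(p + 0*(S + (1 - 4)))**2 = (94 + 0*(2 + (1 - 4)))**2 = (94 + 0*(2 - 3))**2 = (94 + 0*(-1))**2 = (94 + 0)**2 = 94**2 = 8836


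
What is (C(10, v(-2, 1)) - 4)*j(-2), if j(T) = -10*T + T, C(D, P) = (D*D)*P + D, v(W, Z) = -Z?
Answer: -1692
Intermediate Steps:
C(D, P) = D + P*D² (C(D, P) = D²*P + D = P*D² + D = D + P*D²)
j(T) = -9*T
(C(10, v(-2, 1)) - 4)*j(-2) = (10*(1 + 10*(-1*1)) - 4)*(-9*(-2)) = (10*(1 + 10*(-1)) - 4)*18 = (10*(1 - 10) - 4)*18 = (10*(-9) - 4)*18 = (-90 - 4)*18 = -94*18 = -1692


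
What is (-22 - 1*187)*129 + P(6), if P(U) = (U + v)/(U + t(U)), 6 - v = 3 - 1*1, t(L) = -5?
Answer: -26951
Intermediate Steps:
v = 4 (v = 6 - (3 - 1*1) = 6 - (3 - 1) = 6 - 1*2 = 6 - 2 = 4)
P(U) = (4 + U)/(-5 + U) (P(U) = (U + 4)/(U - 5) = (4 + U)/(-5 + U))
(-22 - 1*187)*129 + P(6) = (-22 - 1*187)*129 + (4 + 6)/(-5 + 6) = (-22 - 187)*129 + 10/1 = -209*129 + 1*10 = -26961 + 10 = -26951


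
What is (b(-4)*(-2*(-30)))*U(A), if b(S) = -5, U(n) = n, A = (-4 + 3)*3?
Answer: 900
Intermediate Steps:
A = -3 (A = -1*3 = -3)
(b(-4)*(-2*(-30)))*U(A) = -(-10)*(-30)*(-3) = -5*60*(-3) = -300*(-3) = 900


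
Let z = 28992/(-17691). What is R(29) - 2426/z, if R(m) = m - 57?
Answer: 7017765/4832 ≈ 1452.4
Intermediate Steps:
z = -9664/5897 (z = 28992*(-1/17691) = -9664/5897 ≈ -1.6388)
R(m) = -57 + m
R(29) - 2426/z = (-57 + 29) - 2426/(-9664/5897) = -28 - 2426*(-5897)/9664 = -28 - 1*(-7153061/4832) = -28 + 7153061/4832 = 7017765/4832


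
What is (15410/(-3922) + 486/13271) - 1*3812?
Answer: -99306430981/26024431 ≈ -3815.9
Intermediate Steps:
(15410/(-3922) + 486/13271) - 1*3812 = (15410*(-1/3922) + 486*(1/13271)) - 3812 = (-7705/1961 + 486/13271) - 3812 = -101300009/26024431 - 3812 = -99306430981/26024431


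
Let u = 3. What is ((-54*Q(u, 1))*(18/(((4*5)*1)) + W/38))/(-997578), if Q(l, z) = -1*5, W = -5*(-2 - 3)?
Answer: -444/1052999 ≈ -0.00042165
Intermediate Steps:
W = 25 (W = -5*(-5) = 25)
Q(l, z) = -5
((-54*Q(u, 1))*(18/(((4*5)*1)) + W/38))/(-997578) = ((-54*(-5))*(18/(((4*5)*1)) + 25/38))/(-997578) = (270*(18/((20*1)) + 25*(1/38)))*(-1/997578) = (270*(18/20 + 25/38))*(-1/997578) = (270*(18*(1/20) + 25/38))*(-1/997578) = (270*(9/10 + 25/38))*(-1/997578) = (270*(148/95))*(-1/997578) = (7992/19)*(-1/997578) = -444/1052999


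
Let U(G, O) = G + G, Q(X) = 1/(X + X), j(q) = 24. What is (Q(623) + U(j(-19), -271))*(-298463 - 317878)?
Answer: -36862738869/1246 ≈ -2.9585e+7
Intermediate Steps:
Q(X) = 1/(2*X)
U(G, O) = 2*G
(Q(623) + U(j(-19), -271))*(-298463 - 317878) = ((½)/623 + 2*24)*(-298463 - 317878) = ((½)*(1/623) + 48)*(-616341) = (1/1246 + 48)*(-616341) = (59809/1246)*(-616341) = -36862738869/1246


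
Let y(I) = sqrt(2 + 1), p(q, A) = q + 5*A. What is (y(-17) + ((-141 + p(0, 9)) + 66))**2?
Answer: (30 - sqrt(3))**2 ≈ 799.08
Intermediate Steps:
y(I) = sqrt(3)
(y(-17) + ((-141 + p(0, 9)) + 66))**2 = (sqrt(3) + ((-141 + (0 + 5*9)) + 66))**2 = (sqrt(3) + ((-141 + (0 + 45)) + 66))**2 = (sqrt(3) + ((-141 + 45) + 66))**2 = (sqrt(3) + (-96 + 66))**2 = (sqrt(3) - 30)**2 = (-30 + sqrt(3))**2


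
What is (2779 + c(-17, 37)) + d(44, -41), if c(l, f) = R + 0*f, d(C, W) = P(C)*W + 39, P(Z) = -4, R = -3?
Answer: 2979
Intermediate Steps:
d(C, W) = 39 - 4*W (d(C, W) = -4*W + 39 = 39 - 4*W)
c(l, f) = -3 (c(l, f) = -3 + 0*f = -3 + 0 = -3)
(2779 + c(-17, 37)) + d(44, -41) = (2779 - 3) + (39 - 4*(-41)) = 2776 + (39 + 164) = 2776 + 203 = 2979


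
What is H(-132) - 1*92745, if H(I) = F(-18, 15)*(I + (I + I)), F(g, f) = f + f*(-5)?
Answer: -68985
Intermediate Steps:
F(g, f) = -4*f (F(g, f) = f - 5*f = -4*f)
H(I) = -180*I (H(I) = (-4*15)*(I + (I + I)) = -60*(I + 2*I) = -180*I)
H(-132) - 1*92745 = -180*(-132) - 1*92745 = 23760 - 92745 = -68985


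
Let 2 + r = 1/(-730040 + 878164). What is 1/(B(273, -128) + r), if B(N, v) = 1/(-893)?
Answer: -6961828/13931405 ≈ -0.49972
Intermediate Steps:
r = -296247/148124 (r = -2 + 1/(-730040 + 878164) = -2 + 1/148124 = -296247/148124 ≈ -2.0000)
B(N, v) = -1/893
1/(B(273, -128) + r) = 1/(-1/893 - 296247/148124) = 1/(-13931405/6961828) = -6961828/13931405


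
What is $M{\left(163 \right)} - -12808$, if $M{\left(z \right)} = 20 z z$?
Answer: $544188$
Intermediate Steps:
$M{\left(z \right)} = 20 z^{2}$
$M{\left(163 \right)} - -12808 = 20 \cdot 163^{2} - -12808 = 20 \cdot 26569 + 12808 = 531380 + 12808 = 544188$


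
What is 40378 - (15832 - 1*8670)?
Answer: 33216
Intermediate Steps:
40378 - (15832 - 1*8670) = 40378 - (15832 - 8670) = 40378 - 1*7162 = 40378 - 7162 = 33216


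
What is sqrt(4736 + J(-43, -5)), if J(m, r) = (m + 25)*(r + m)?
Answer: 20*sqrt(14) ≈ 74.833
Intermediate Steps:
J(m, r) = (25 + m)*(m + r)
sqrt(4736 + J(-43, -5)) = sqrt(4736 + ((-43)**2 + 25*(-43) + 25*(-5) - 43*(-5))) = sqrt(4736 + (1849 - 1075 - 125 + 215)) = sqrt(4736 + 864) = sqrt(5600) = 20*sqrt(14)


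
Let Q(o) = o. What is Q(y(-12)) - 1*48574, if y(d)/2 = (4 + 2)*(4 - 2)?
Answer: -48550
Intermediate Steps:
y(d) = 24 (y(d) = 2*((4 + 2)*(4 - 2)) = 2*(6*2) = 2*12 = 24)
Q(y(-12)) - 1*48574 = 24 - 1*48574 = 24 - 48574 = -48550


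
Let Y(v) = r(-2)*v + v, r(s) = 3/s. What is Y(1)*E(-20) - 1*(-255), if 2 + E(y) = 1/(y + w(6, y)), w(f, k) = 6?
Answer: 7169/28 ≈ 256.04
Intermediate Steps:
E(y) = -2 + 1/(6 + y) (E(y) = -2 + 1/(y + 6) = -2 + 1/(6 + y))
Y(v) = -v/2 (Y(v) = (3/(-2))*v + v = (3*(-1/2))*v + v = -3*v/2 + v = -v/2)
Y(1)*E(-20) - 1*(-255) = (-1/2*1)*((-11 - 2*(-20))/(6 - 20)) - 1*(-255) = -(-11 + 40)/(2*(-14)) + 255 = -(-1)*29/28 + 255 = -1/2*(-29/14) + 255 = 29/28 + 255 = 7169/28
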